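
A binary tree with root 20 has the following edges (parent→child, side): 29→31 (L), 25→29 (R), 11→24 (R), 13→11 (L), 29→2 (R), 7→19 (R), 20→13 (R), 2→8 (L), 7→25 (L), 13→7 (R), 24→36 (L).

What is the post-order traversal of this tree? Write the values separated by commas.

Post-order visits the left subtree, then the right subtree, then the node.
At 20: no left child.
At 20: go right to 13.
  At 13: go left to 11.
    At 11: no left child.
    At 11: go right to 24.
      At 24: go left to 36.
        36 is a leaf — visit 36.
      At 24: no right child.
      Visit 24.
    Visit 11.
  At 13: go right to 7.
    At 7: go left to 25.
      At 25: no left child.
      At 25: go right to 29.
        At 29: go left to 31.
          31 is a leaf — visit 31.
        At 29: go right to 2.
          At 2: go left to 8.
            8 is a leaf — visit 8.
          At 2: no right child.
          Visit 2.
        Visit 29.
      Visit 25.
    At 7: go right to 19.
      19 is a leaf — visit 19.
    Visit 7.
  Visit 13.
Visit 20.

36, 24, 11, 31, 8, 2, 29, 25, 19, 7, 13, 20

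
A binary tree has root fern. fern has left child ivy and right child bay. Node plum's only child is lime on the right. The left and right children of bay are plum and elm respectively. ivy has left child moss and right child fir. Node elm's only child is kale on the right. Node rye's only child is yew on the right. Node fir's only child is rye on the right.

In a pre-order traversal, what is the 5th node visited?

Pre-order visits the node, then its left subtree, then its right subtree.
Visit fern.
At fern: go left to ivy.
  Visit ivy.
  At ivy: go left to moss.
    moss is a leaf — visit moss.
  At ivy: go right to fir.
    Visit fir.
    At fir: no left child.
    At fir: go right to rye.
      Visit rye.
      At rye: no left child.
      At rye: go right to yew.
        yew is a leaf — visit yew.
At fern: go right to bay.
  Visit bay.
  At bay: go left to plum.
    Visit plum.
    At plum: no left child.
    At plum: go right to lime.
      lime is a leaf — visit lime.
  At bay: go right to elm.
    Visit elm.
    At elm: no left child.
    At elm: go right to kale.
      kale is a leaf — visit kale.
Full pre-order sequence: fern, ivy, moss, fir, rye, yew, bay, plum, lime, elm, kale.

rye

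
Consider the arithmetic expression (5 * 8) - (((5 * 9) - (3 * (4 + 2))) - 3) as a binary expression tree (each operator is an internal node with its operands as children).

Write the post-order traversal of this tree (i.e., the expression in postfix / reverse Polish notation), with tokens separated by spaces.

Post-order on an expression tree gives postfix notation: for each operator, emit left operand, right operand, then the operator.

5 8 * 5 9 * 3 4 2 + * - 3 - -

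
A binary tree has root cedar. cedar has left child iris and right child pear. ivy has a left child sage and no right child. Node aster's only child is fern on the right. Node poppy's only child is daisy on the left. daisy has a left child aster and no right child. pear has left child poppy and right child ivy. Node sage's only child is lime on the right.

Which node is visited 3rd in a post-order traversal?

Post-order visits the left subtree, then the right subtree, then the node.
At cedar: go left to iris.
  iris is a leaf — visit iris.
At cedar: go right to pear.
  At pear: go left to poppy.
    At poppy: go left to daisy.
      At daisy: go left to aster.
        At aster: no left child.
        At aster: go right to fern.
          fern is a leaf — visit fern.
        Visit aster.
      At daisy: no right child.
      Visit daisy.
    At poppy: no right child.
    Visit poppy.
  At pear: go right to ivy.
    At ivy: go left to sage.
      At sage: no left child.
      At sage: go right to lime.
        lime is a leaf — visit lime.
      Visit sage.
    At ivy: no right child.
    Visit ivy.
  Visit pear.
Visit cedar.
Full post-order sequence: iris, fern, aster, daisy, poppy, lime, sage, ivy, pear, cedar.

aster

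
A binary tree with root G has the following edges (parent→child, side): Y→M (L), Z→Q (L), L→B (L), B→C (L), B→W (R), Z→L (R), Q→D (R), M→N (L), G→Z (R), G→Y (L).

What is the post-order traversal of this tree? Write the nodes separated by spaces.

N M Y D Q C W B L Z G

Post-order visits the left subtree, then the right subtree, then the node.
At G: go left to Y.
  At Y: go left to M.
    At M: go left to N.
      N is a leaf — visit N.
    At M: no right child.
    Visit M.
  At Y: no right child.
  Visit Y.
At G: go right to Z.
  At Z: go left to Q.
    At Q: no left child.
    At Q: go right to D.
      D is a leaf — visit D.
    Visit Q.
  At Z: go right to L.
    At L: go left to B.
      At B: go left to C.
        C is a leaf — visit C.
      At B: go right to W.
        W is a leaf — visit W.
      Visit B.
    At L: no right child.
    Visit L.
  Visit Z.
Visit G.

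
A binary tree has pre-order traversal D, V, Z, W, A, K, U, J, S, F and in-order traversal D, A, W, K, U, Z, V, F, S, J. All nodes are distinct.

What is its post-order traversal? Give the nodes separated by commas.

A, U, K, W, Z, F, S, J, V, D

The first element of pre-order is the root; it splits in-order into left and right subtrees.
Root D: left subtree has 0 nodes { }, right has 9 {A, W, K, U, Z, V, F, S, J}.
  Root V: left subtree has 5 nodes {A, W, K, U, Z}, right has 3 {F, S, J}.
    Root Z: left subtree has 4 nodes {A, W, K, U}, right has 0 { }.
      Root W: left subtree has 1 node {A}, right has 2 {K, U}.
        Root K: left subtree has 0 nodes { }, right has 1 {U}.
    Root J: left subtree has 2 nodes {F, S}, right has 0 { }.
      Root S: left subtree has 1 node {F}, right has 0 { }.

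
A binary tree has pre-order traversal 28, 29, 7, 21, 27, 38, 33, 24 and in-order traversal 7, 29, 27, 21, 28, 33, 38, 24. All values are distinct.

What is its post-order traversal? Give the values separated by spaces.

The first element of pre-order is the root; it splits in-order into left and right subtrees.
Root 28: left subtree has 4 nodes {7, 29, 27, 21}, right has 3 {33, 38, 24}.
  Root 29: left subtree has 1 node {7}, right has 2 {27, 21}.
    Root 21: left subtree has 1 node {27}, right has 0 { }.
  Root 38: left subtree has 1 node {33}, right has 1 {24}.

7 27 21 29 33 24 38 28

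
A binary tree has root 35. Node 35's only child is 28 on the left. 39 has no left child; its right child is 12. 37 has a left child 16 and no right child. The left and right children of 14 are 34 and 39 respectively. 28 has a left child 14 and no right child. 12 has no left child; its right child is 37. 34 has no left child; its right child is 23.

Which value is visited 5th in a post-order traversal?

12

Post-order visits the left subtree, then the right subtree, then the node.
At 35: go left to 28.
  At 28: go left to 14.
    At 14: go left to 34.
      At 34: no left child.
      At 34: go right to 23.
        23 is a leaf — visit 23.
      Visit 34.
    At 14: go right to 39.
      At 39: no left child.
      At 39: go right to 12.
        At 12: no left child.
        At 12: go right to 37.
          At 37: go left to 16.
            16 is a leaf — visit 16.
          At 37: no right child.
          Visit 37.
        Visit 12.
      Visit 39.
    Visit 14.
  At 28: no right child.
  Visit 28.
At 35: no right child.
Visit 35.
Full post-order sequence: 23, 34, 16, 37, 12, 39, 14, 28, 35.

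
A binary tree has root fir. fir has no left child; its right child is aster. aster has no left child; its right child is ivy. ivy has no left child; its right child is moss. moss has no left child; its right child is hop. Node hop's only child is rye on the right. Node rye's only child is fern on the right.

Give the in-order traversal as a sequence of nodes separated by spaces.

fir aster ivy moss hop rye fern

In-order visits the left subtree, then the node, then the right subtree.
At fir: no left child.
Visit fir.
At fir: go right to aster.
  At aster: no left child.
  Visit aster.
  At aster: go right to ivy.
    At ivy: no left child.
    Visit ivy.
    At ivy: go right to moss.
      At moss: no left child.
      Visit moss.
      At moss: go right to hop.
        At hop: no left child.
        Visit hop.
        At hop: go right to rye.
          At rye: no left child.
          Visit rye.
          At rye: go right to fern.
            fern is a leaf — visit fern.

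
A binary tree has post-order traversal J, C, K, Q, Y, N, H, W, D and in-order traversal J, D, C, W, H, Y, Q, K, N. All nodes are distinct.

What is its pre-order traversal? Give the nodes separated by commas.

D, J, W, C, H, N, Y, Q, K

The last element of post-order is the root; it splits in-order into left and right subtrees.
Root D: left subtree has 1 node {J}, right has 7 {C, W, H, Y, Q, K, N}.
  Root W: left subtree has 1 node {C}, right has 5 {H, Y, Q, K, N}.
    Root H: left subtree has 0 nodes { }, right has 4 {Y, Q, K, N}.
      Root N: left subtree has 3 nodes {Y, Q, K}, right has 0 { }.
        Root Y: left subtree has 0 nodes { }, right has 2 {Q, K}.
          Root Q: left subtree has 0 nodes { }, right has 1 {K}.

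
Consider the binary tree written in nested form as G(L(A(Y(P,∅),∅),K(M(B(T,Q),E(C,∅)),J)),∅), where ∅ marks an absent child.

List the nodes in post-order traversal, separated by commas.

P, Y, A, T, Q, B, C, E, M, J, K, L, G

Post-order visits the left subtree, then the right subtree, then the node.
At G: go left to L.
  At L: go left to A.
    At A: go left to Y.
      At Y: go left to P.
        P is a leaf — visit P.
      At Y: no right child.
      Visit Y.
    At A: no right child.
    Visit A.
  At L: go right to K.
    At K: go left to M.
      At M: go left to B.
        At B: go left to T.
          T is a leaf — visit T.
        At B: go right to Q.
          Q is a leaf — visit Q.
        Visit B.
      At M: go right to E.
        At E: go left to C.
          C is a leaf — visit C.
        At E: no right child.
        Visit E.
      Visit M.
    At K: go right to J.
      J is a leaf — visit J.
    Visit K.
  Visit L.
At G: no right child.
Visit G.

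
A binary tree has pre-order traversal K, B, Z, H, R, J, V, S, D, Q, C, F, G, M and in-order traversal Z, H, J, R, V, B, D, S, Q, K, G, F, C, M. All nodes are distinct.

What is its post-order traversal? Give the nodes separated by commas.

J, V, R, H, Z, D, Q, S, B, G, F, M, C, K

The first element of pre-order is the root; it splits in-order into left and right subtrees.
Root K: left subtree has 9 nodes {Z, H, J, R, V, B, D, S, Q}, right has 4 {G, F, C, M}.
  Root B: left subtree has 5 nodes {Z, H, J, R, V}, right has 3 {D, S, Q}.
    Root Z: left subtree has 0 nodes { }, right has 4 {H, J, R, V}.
      Root H: left subtree has 0 nodes { }, right has 3 {J, R, V}.
        Root R: left subtree has 1 node {J}, right has 1 {V}.
    Root S: left subtree has 1 node {D}, right has 1 {Q}.
  Root C: left subtree has 2 nodes {G, F}, right has 1 {M}.
    Root F: left subtree has 1 node {G}, right has 0 { }.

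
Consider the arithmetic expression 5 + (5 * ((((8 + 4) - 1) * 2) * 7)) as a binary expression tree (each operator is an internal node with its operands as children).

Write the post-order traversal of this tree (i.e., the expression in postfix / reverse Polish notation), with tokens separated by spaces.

Post-order on an expression tree gives postfix notation: for each operator, emit left operand, right operand, then the operator.

5 5 8 4 + 1 - 2 * 7 * * +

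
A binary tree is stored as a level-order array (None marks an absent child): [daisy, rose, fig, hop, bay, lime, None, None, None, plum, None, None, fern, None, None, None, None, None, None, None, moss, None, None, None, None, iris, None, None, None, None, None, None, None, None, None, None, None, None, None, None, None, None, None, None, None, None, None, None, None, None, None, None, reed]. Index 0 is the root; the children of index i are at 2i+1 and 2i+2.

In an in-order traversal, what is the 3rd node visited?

plum

In-order visits the left subtree, then the node, then the right subtree.
At daisy: go left to rose.
  At rose: go left to hop.
    hop is a leaf — visit hop.
  Visit rose.
  At rose: go right to bay.
    At bay: go left to plum.
      At plum: no left child.
      Visit plum.
      At plum: go right to moss.
        moss is a leaf — visit moss.
    Visit bay.
    At bay: no right child.
Visit daisy.
At daisy: go right to fig.
  At fig: go left to lime.
    At lime: no left child.
    Visit lime.
    At lime: go right to fern.
      At fern: go left to iris.
        At iris: no left child.
        Visit iris.
        At iris: go right to reed.
          reed is a leaf — visit reed.
      Visit fern.
      At fern: no right child.
  Visit fig.
  At fig: no right child.
Full in-order sequence: hop, rose, plum, moss, bay, daisy, lime, iris, reed, fern, fig.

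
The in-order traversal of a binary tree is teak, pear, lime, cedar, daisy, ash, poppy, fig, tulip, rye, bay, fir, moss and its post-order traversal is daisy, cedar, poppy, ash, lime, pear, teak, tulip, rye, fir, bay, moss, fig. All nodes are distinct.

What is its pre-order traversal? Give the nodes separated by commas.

The last element of post-order is the root; it splits in-order into left and right subtrees.
Root fig: left subtree has 7 nodes {teak, pear, lime, cedar, daisy, ash, poppy}, right has 5 {tulip, rye, bay, fir, moss}.
  Root teak: left subtree has 0 nodes { }, right has 6 {pear, lime, cedar, daisy, ash, poppy}.
    Root pear: left subtree has 0 nodes { }, right has 5 {lime, cedar, daisy, ash, poppy}.
      Root lime: left subtree has 0 nodes { }, right has 4 {cedar, daisy, ash, poppy}.
        Root ash: left subtree has 2 nodes {cedar, daisy}, right has 1 {poppy}.
          Root cedar: left subtree has 0 nodes { }, right has 1 {daisy}.
  Root moss: left subtree has 4 nodes {tulip, rye, bay, fir}, right has 0 { }.
    Root bay: left subtree has 2 nodes {tulip, rye}, right has 1 {fir}.
      Root rye: left subtree has 1 node {tulip}, right has 0 { }.

fig, teak, pear, lime, ash, cedar, daisy, poppy, moss, bay, rye, tulip, fir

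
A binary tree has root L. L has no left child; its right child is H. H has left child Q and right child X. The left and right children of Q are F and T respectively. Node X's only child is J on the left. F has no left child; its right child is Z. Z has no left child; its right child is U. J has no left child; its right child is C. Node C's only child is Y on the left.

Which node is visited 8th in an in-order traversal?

In-order visits the left subtree, then the node, then the right subtree.
At L: no left child.
Visit L.
At L: go right to H.
  At H: go left to Q.
    At Q: go left to F.
      At F: no left child.
      Visit F.
      At F: go right to Z.
        At Z: no left child.
        Visit Z.
        At Z: go right to U.
          U is a leaf — visit U.
    Visit Q.
    At Q: go right to T.
      T is a leaf — visit T.
  Visit H.
  At H: go right to X.
    At X: go left to J.
      At J: no left child.
      Visit J.
      At J: go right to C.
        At C: go left to Y.
          Y is a leaf — visit Y.
        Visit C.
        At C: no right child.
    Visit X.
    At X: no right child.
Full in-order sequence: L, F, Z, U, Q, T, H, J, Y, C, X.

J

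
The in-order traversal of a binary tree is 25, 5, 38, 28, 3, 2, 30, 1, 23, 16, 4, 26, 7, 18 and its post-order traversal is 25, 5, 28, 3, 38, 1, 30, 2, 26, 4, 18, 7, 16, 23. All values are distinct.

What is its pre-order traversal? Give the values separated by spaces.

23 2 38 5 25 3 28 30 1 16 7 4 26 18

The last element of post-order is the root; it splits in-order into left and right subtrees.
Root 23: left subtree has 8 nodes {25, 5, 38, 28, 3, 2, 30, 1}, right has 5 {16, 4, 26, 7, 18}.
  Root 2: left subtree has 5 nodes {25, 5, 38, 28, 3}, right has 2 {30, 1}.
    Root 38: left subtree has 2 nodes {25, 5}, right has 2 {28, 3}.
      Root 5: left subtree has 1 node {25}, right has 0 { }.
      Root 3: left subtree has 1 node {28}, right has 0 { }.
    Root 30: left subtree has 0 nodes { }, right has 1 {1}.
  Root 16: left subtree has 0 nodes { }, right has 4 {4, 26, 7, 18}.
    Root 7: left subtree has 2 nodes {4, 26}, right has 1 {18}.
      Root 4: left subtree has 0 nodes { }, right has 1 {26}.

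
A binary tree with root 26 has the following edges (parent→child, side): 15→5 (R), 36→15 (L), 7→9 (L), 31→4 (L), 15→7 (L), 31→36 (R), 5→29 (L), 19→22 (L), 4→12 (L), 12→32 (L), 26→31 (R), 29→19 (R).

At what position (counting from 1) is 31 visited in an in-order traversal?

5

In-order visits the left subtree, then the node, then the right subtree.
At 26: no left child.
Visit 26.
At 26: go right to 31.
  At 31: go left to 4.
    At 4: go left to 12.
      At 12: go left to 32.
        32 is a leaf — visit 32.
      Visit 12.
      At 12: no right child.
    Visit 4.
    At 4: no right child.
  Visit 31.
  At 31: go right to 36.
    At 36: go left to 15.
      At 15: go left to 7.
        At 7: go left to 9.
          9 is a leaf — visit 9.
        Visit 7.
        At 7: no right child.
      Visit 15.
      At 15: go right to 5.
        At 5: go left to 29.
          At 29: no left child.
          Visit 29.
          At 29: go right to 19.
            At 19: go left to 22.
              22 is a leaf — visit 22.
            Visit 19.
            At 19: no right child.
        Visit 5.
        At 5: no right child.
    Visit 36.
    At 36: no right child.
Full in-order sequence: 26, 32, 12, 4, 31, 9, 7, 15, 29, 22, 19, 5, 36.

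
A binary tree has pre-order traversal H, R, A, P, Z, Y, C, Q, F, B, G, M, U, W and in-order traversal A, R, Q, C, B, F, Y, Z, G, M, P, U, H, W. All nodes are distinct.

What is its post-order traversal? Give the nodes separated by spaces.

A Q B F C Y M G Z U P R W H

The first element of pre-order is the root; it splits in-order into left and right subtrees.
Root H: left subtree has 12 nodes {A, R, Q, C, B, F, Y, Z, G, M, P, U}, right has 1 {W}.
  Root R: left subtree has 1 node {A}, right has 10 {Q, C, B, F, Y, Z, G, M, P, U}.
    Root P: left subtree has 8 nodes {Q, C, B, F, Y, Z, G, M}, right has 1 {U}.
      Root Z: left subtree has 5 nodes {Q, C, B, F, Y}, right has 2 {G, M}.
        Root Y: left subtree has 4 nodes {Q, C, B, F}, right has 0 { }.
          Root C: left subtree has 1 node {Q}, right has 2 {B, F}.
            Root F: left subtree has 1 node {B}, right has 0 { }.
        Root G: left subtree has 0 nodes { }, right has 1 {M}.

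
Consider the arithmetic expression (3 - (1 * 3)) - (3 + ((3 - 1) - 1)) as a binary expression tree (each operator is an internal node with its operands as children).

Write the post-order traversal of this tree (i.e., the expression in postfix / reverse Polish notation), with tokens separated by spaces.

3 1 3 * - 3 3 1 - 1 - + -

Post-order on an expression tree gives postfix notation: for each operator, emit left operand, right operand, then the operator.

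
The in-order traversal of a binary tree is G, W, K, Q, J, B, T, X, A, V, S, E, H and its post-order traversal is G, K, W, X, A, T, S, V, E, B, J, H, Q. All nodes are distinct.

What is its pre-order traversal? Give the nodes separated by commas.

The last element of post-order is the root; it splits in-order into left and right subtrees.
Root Q: left subtree has 3 nodes {G, W, K}, right has 9 {J, B, T, X, A, V, S, E, H}.
  Root W: left subtree has 1 node {G}, right has 1 {K}.
  Root H: left subtree has 8 nodes {J, B, T, X, A, V, S, E}, right has 0 { }.
    Root J: left subtree has 0 nodes { }, right has 7 {B, T, X, A, V, S, E}.
      Root B: left subtree has 0 nodes { }, right has 6 {T, X, A, V, S, E}.
        Root E: left subtree has 5 nodes {T, X, A, V, S}, right has 0 { }.
          Root V: left subtree has 3 nodes {T, X, A}, right has 1 {S}.
            Root T: left subtree has 0 nodes { }, right has 2 {X, A}.
              Root A: left subtree has 1 node {X}, right has 0 { }.

Q, W, G, K, H, J, B, E, V, T, A, X, S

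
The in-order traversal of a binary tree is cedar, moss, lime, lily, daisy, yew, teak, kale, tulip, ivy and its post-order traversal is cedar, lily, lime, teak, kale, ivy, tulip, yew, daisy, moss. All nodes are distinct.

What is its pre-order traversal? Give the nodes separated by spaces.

The last element of post-order is the root; it splits in-order into left and right subtrees.
Root moss: left subtree has 1 node {cedar}, right has 8 {lime, lily, daisy, yew, teak, kale, tulip, ivy}.
  Root daisy: left subtree has 2 nodes {lime, lily}, right has 5 {yew, teak, kale, tulip, ivy}.
    Root lime: left subtree has 0 nodes { }, right has 1 {lily}.
    Root yew: left subtree has 0 nodes { }, right has 4 {teak, kale, tulip, ivy}.
      Root tulip: left subtree has 2 nodes {teak, kale}, right has 1 {ivy}.
        Root kale: left subtree has 1 node {teak}, right has 0 { }.

moss cedar daisy lime lily yew tulip kale teak ivy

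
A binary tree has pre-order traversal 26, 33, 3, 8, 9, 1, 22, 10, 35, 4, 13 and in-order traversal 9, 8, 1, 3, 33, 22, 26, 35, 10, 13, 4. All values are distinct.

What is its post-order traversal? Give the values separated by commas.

9, 1, 8, 3, 22, 33, 35, 13, 4, 10, 26

The first element of pre-order is the root; it splits in-order into left and right subtrees.
Root 26: left subtree has 6 nodes {9, 8, 1, 3, 33, 22}, right has 4 {35, 10, 13, 4}.
  Root 33: left subtree has 4 nodes {9, 8, 1, 3}, right has 1 {22}.
    Root 3: left subtree has 3 nodes {9, 8, 1}, right has 0 { }.
      Root 8: left subtree has 1 node {9}, right has 1 {1}.
  Root 10: left subtree has 1 node {35}, right has 2 {13, 4}.
    Root 4: left subtree has 1 node {13}, right has 0 { }.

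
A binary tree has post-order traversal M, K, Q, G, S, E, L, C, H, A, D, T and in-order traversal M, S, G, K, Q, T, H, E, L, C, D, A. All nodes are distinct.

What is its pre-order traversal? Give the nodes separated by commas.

T, S, M, G, Q, K, D, H, C, L, E, A

The last element of post-order is the root; it splits in-order into left and right subtrees.
Root T: left subtree has 5 nodes {M, S, G, K, Q}, right has 6 {H, E, L, C, D, A}.
  Root S: left subtree has 1 node {M}, right has 3 {G, K, Q}.
    Root G: left subtree has 0 nodes { }, right has 2 {K, Q}.
      Root Q: left subtree has 1 node {K}, right has 0 { }.
  Root D: left subtree has 4 nodes {H, E, L, C}, right has 1 {A}.
    Root H: left subtree has 0 nodes { }, right has 3 {E, L, C}.
      Root C: left subtree has 2 nodes {E, L}, right has 0 { }.
        Root L: left subtree has 1 node {E}, right has 0 { }.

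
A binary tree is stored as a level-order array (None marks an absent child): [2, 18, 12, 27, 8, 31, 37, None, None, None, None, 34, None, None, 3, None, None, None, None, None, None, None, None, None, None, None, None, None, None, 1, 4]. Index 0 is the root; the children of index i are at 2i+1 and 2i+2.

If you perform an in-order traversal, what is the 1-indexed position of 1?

In-order visits the left subtree, then the node, then the right subtree.
At 2: go left to 18.
  At 18: go left to 27.
    27 is a leaf — visit 27.
  Visit 18.
  At 18: go right to 8.
    8 is a leaf — visit 8.
Visit 2.
At 2: go right to 12.
  At 12: go left to 31.
    At 31: go left to 34.
      34 is a leaf — visit 34.
    Visit 31.
    At 31: no right child.
  Visit 12.
  At 12: go right to 37.
    At 37: no left child.
    Visit 37.
    At 37: go right to 3.
      At 3: go left to 1.
        1 is a leaf — visit 1.
      Visit 3.
      At 3: go right to 4.
        4 is a leaf — visit 4.
Full in-order sequence: 27, 18, 8, 2, 34, 31, 12, 37, 1, 3, 4.

9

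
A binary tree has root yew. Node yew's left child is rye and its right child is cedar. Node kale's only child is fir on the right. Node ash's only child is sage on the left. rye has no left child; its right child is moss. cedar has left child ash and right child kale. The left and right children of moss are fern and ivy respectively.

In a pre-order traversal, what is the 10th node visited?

Pre-order visits the node, then its left subtree, then its right subtree.
Visit yew.
At yew: go left to rye.
  Visit rye.
  At rye: no left child.
  At rye: go right to moss.
    Visit moss.
    At moss: go left to fern.
      fern is a leaf — visit fern.
    At moss: go right to ivy.
      ivy is a leaf — visit ivy.
At yew: go right to cedar.
  Visit cedar.
  At cedar: go left to ash.
    Visit ash.
    At ash: go left to sage.
      sage is a leaf — visit sage.
    At ash: no right child.
  At cedar: go right to kale.
    Visit kale.
    At kale: no left child.
    At kale: go right to fir.
      fir is a leaf — visit fir.
Full pre-order sequence: yew, rye, moss, fern, ivy, cedar, ash, sage, kale, fir.

fir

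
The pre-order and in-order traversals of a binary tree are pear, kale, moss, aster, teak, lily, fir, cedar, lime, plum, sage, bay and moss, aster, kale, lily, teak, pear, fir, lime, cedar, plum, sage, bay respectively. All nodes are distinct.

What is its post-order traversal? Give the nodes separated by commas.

The first element of pre-order is the root; it splits in-order into left and right subtrees.
Root pear: left subtree has 5 nodes {moss, aster, kale, lily, teak}, right has 6 {fir, lime, cedar, plum, sage, bay}.
  Root kale: left subtree has 2 nodes {moss, aster}, right has 2 {lily, teak}.
    Root moss: left subtree has 0 nodes { }, right has 1 {aster}.
    Root teak: left subtree has 1 node {lily}, right has 0 { }.
  Root fir: left subtree has 0 nodes { }, right has 5 {lime, cedar, plum, sage, bay}.
    Root cedar: left subtree has 1 node {lime}, right has 3 {plum, sage, bay}.
      Root plum: left subtree has 0 nodes { }, right has 2 {sage, bay}.
        Root sage: left subtree has 0 nodes { }, right has 1 {bay}.

aster, moss, lily, teak, kale, lime, bay, sage, plum, cedar, fir, pear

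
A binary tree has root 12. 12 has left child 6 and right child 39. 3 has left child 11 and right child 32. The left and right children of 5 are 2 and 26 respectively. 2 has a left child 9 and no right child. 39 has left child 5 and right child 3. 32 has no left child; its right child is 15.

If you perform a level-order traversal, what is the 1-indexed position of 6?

2

Level-order visits nodes level by level from the root, left to right within each level.
Level 0: 12
Level 1: 6, 39
Level 2: 5, 3
Level 3: 2, 26, 11, 32
Level 4: 9, 15
Full level-order sequence: 12, 6, 39, 5, 3, 2, 26, 11, 32, 9, 15.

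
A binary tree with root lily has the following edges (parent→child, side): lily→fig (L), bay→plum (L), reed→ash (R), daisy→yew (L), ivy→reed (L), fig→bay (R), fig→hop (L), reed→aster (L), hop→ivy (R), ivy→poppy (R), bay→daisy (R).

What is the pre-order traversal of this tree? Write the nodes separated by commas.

lily, fig, hop, ivy, reed, aster, ash, poppy, bay, plum, daisy, yew

Pre-order visits the node, then its left subtree, then its right subtree.
Visit lily.
At lily: go left to fig.
  Visit fig.
  At fig: go left to hop.
    Visit hop.
    At hop: no left child.
    At hop: go right to ivy.
      Visit ivy.
      At ivy: go left to reed.
        Visit reed.
        At reed: go left to aster.
          aster is a leaf — visit aster.
        At reed: go right to ash.
          ash is a leaf — visit ash.
      At ivy: go right to poppy.
        poppy is a leaf — visit poppy.
  At fig: go right to bay.
    Visit bay.
    At bay: go left to plum.
      plum is a leaf — visit plum.
    At bay: go right to daisy.
      Visit daisy.
      At daisy: go left to yew.
        yew is a leaf — visit yew.
      At daisy: no right child.
At lily: no right child.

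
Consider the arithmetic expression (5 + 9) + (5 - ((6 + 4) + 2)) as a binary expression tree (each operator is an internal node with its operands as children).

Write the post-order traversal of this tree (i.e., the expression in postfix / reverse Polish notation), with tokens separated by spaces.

Post-order on an expression tree gives postfix notation: for each operator, emit left operand, right operand, then the operator.

5 9 + 5 6 4 + 2 + - +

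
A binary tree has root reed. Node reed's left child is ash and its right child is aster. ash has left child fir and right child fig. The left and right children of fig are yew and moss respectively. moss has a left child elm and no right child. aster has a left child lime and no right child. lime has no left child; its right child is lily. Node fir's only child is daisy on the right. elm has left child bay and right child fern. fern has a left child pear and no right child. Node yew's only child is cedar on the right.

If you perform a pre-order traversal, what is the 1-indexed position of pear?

12

Pre-order visits the node, then its left subtree, then its right subtree.
Visit reed.
At reed: go left to ash.
  Visit ash.
  At ash: go left to fir.
    Visit fir.
    At fir: no left child.
    At fir: go right to daisy.
      daisy is a leaf — visit daisy.
  At ash: go right to fig.
    Visit fig.
    At fig: go left to yew.
      Visit yew.
      At yew: no left child.
      At yew: go right to cedar.
        cedar is a leaf — visit cedar.
    At fig: go right to moss.
      Visit moss.
      At moss: go left to elm.
        Visit elm.
        At elm: go left to bay.
          bay is a leaf — visit bay.
        At elm: go right to fern.
          Visit fern.
          At fern: go left to pear.
            pear is a leaf — visit pear.
          At fern: no right child.
      At moss: no right child.
At reed: go right to aster.
  Visit aster.
  At aster: go left to lime.
    Visit lime.
    At lime: no left child.
    At lime: go right to lily.
      lily is a leaf — visit lily.
  At aster: no right child.
Full pre-order sequence: reed, ash, fir, daisy, fig, yew, cedar, moss, elm, bay, fern, pear, aster, lime, lily.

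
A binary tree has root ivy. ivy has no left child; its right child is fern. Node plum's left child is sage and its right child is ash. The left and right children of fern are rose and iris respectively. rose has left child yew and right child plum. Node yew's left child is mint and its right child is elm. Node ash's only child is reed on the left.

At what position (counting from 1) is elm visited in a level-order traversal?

8

Level-order visits nodes level by level from the root, left to right within each level.
Level 0: ivy
Level 1: fern
Level 2: rose, iris
Level 3: yew, plum
Level 4: mint, elm, sage, ash
Level 5: reed
Full level-order sequence: ivy, fern, rose, iris, yew, plum, mint, elm, sage, ash, reed.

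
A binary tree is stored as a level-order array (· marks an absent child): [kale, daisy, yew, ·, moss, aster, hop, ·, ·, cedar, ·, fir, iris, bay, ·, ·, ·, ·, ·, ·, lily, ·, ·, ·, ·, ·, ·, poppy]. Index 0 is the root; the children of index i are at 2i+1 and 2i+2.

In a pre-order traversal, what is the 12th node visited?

poppy

Pre-order visits the node, then its left subtree, then its right subtree.
Visit kale.
At kale: go left to daisy.
  Visit daisy.
  At daisy: no left child.
  At daisy: go right to moss.
    Visit moss.
    At moss: go left to cedar.
      Visit cedar.
      At cedar: no left child.
      At cedar: go right to lily.
        lily is a leaf — visit lily.
    At moss: no right child.
At kale: go right to yew.
  Visit yew.
  At yew: go left to aster.
    Visit aster.
    At aster: go left to fir.
      fir is a leaf — visit fir.
    At aster: go right to iris.
      iris is a leaf — visit iris.
  At yew: go right to hop.
    Visit hop.
    At hop: go left to bay.
      Visit bay.
      At bay: go left to poppy.
        poppy is a leaf — visit poppy.
      At bay: no right child.
    At hop: no right child.
Full pre-order sequence: kale, daisy, moss, cedar, lily, yew, aster, fir, iris, hop, bay, poppy.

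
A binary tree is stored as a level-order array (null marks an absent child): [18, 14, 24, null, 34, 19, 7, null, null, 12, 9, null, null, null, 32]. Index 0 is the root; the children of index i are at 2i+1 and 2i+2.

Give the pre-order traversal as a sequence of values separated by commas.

Pre-order visits the node, then its left subtree, then its right subtree.
Visit 18.
At 18: go left to 14.
  Visit 14.
  At 14: no left child.
  At 14: go right to 34.
    Visit 34.
    At 34: go left to 12.
      12 is a leaf — visit 12.
    At 34: go right to 9.
      9 is a leaf — visit 9.
At 18: go right to 24.
  Visit 24.
  At 24: go left to 19.
    19 is a leaf — visit 19.
  At 24: go right to 7.
    Visit 7.
    At 7: no left child.
    At 7: go right to 32.
      32 is a leaf — visit 32.

18, 14, 34, 12, 9, 24, 19, 7, 32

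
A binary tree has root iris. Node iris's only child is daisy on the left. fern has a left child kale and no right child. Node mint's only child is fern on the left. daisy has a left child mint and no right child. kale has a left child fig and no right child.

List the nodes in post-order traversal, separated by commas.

fig, kale, fern, mint, daisy, iris

Post-order visits the left subtree, then the right subtree, then the node.
At iris: go left to daisy.
  At daisy: go left to mint.
    At mint: go left to fern.
      At fern: go left to kale.
        At kale: go left to fig.
          fig is a leaf — visit fig.
        At kale: no right child.
        Visit kale.
      At fern: no right child.
      Visit fern.
    At mint: no right child.
    Visit mint.
  At daisy: no right child.
  Visit daisy.
At iris: no right child.
Visit iris.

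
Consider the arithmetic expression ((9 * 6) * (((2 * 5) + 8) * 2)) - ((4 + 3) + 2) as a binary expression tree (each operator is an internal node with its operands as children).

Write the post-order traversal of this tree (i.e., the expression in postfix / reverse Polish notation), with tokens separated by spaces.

9 6 * 2 5 * 8 + 2 * * 4 3 + 2 + -

Post-order on an expression tree gives postfix notation: for each operator, emit left operand, right operand, then the operator.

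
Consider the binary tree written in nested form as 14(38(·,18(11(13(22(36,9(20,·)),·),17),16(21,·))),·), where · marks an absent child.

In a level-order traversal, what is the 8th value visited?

Level-order visits nodes level by level from the root, left to right within each level.
Level 0: 14
Level 1: 38
Level 2: 18
Level 3: 11, 16
Level 4: 13, 17, 21
Level 5: 22
Level 6: 36, 9
Level 7: 20
Full level-order sequence: 14, 38, 18, 11, 16, 13, 17, 21, 22, 36, 9, 20.

21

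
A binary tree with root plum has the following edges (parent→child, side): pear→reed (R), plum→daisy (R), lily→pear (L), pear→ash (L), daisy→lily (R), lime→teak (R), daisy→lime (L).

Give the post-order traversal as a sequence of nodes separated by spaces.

teak lime ash reed pear lily daisy plum

Post-order visits the left subtree, then the right subtree, then the node.
At plum: no left child.
At plum: go right to daisy.
  At daisy: go left to lime.
    At lime: no left child.
    At lime: go right to teak.
      teak is a leaf — visit teak.
    Visit lime.
  At daisy: go right to lily.
    At lily: go left to pear.
      At pear: go left to ash.
        ash is a leaf — visit ash.
      At pear: go right to reed.
        reed is a leaf — visit reed.
      Visit pear.
    At lily: no right child.
    Visit lily.
  Visit daisy.
Visit plum.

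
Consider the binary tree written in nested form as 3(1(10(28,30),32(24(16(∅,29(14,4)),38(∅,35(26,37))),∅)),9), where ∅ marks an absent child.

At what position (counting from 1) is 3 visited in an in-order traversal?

In-order visits the left subtree, then the node, then the right subtree.
At 3: go left to 1.
  At 1: go left to 10.
    At 10: go left to 28.
      28 is a leaf — visit 28.
    Visit 10.
    At 10: go right to 30.
      30 is a leaf — visit 30.
  Visit 1.
  At 1: go right to 32.
    At 32: go left to 24.
      At 24: go left to 16.
        At 16: no left child.
        Visit 16.
        At 16: go right to 29.
          At 29: go left to 14.
            14 is a leaf — visit 14.
          Visit 29.
          At 29: go right to 4.
            4 is a leaf — visit 4.
      Visit 24.
      At 24: go right to 38.
        At 38: no left child.
        Visit 38.
        At 38: go right to 35.
          At 35: go left to 26.
            26 is a leaf — visit 26.
          Visit 35.
          At 35: go right to 37.
            37 is a leaf — visit 37.
    Visit 32.
    At 32: no right child.
Visit 3.
At 3: go right to 9.
  9 is a leaf — visit 9.
Full in-order sequence: 28, 10, 30, 1, 16, 14, 29, 4, 24, 38, 26, 35, 37, 32, 3, 9.

15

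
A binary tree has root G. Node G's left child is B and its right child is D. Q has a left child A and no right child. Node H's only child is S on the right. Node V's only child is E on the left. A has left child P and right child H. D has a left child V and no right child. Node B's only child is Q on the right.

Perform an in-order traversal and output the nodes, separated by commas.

B, P, A, H, S, Q, G, E, V, D

In-order visits the left subtree, then the node, then the right subtree.
At G: go left to B.
  At B: no left child.
  Visit B.
  At B: go right to Q.
    At Q: go left to A.
      At A: go left to P.
        P is a leaf — visit P.
      Visit A.
      At A: go right to H.
        At H: no left child.
        Visit H.
        At H: go right to S.
          S is a leaf — visit S.
    Visit Q.
    At Q: no right child.
Visit G.
At G: go right to D.
  At D: go left to V.
    At V: go left to E.
      E is a leaf — visit E.
    Visit V.
    At V: no right child.
  Visit D.
  At D: no right child.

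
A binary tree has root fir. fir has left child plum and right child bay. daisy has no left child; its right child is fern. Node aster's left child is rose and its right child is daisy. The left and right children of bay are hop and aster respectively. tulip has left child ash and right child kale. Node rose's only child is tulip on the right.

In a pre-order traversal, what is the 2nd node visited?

plum

Pre-order visits the node, then its left subtree, then its right subtree.
Visit fir.
At fir: go left to plum.
  plum is a leaf — visit plum.
At fir: go right to bay.
  Visit bay.
  At bay: go left to hop.
    hop is a leaf — visit hop.
  At bay: go right to aster.
    Visit aster.
    At aster: go left to rose.
      Visit rose.
      At rose: no left child.
      At rose: go right to tulip.
        Visit tulip.
        At tulip: go left to ash.
          ash is a leaf — visit ash.
        At tulip: go right to kale.
          kale is a leaf — visit kale.
    At aster: go right to daisy.
      Visit daisy.
      At daisy: no left child.
      At daisy: go right to fern.
        fern is a leaf — visit fern.
Full pre-order sequence: fir, plum, bay, hop, aster, rose, tulip, ash, kale, daisy, fern.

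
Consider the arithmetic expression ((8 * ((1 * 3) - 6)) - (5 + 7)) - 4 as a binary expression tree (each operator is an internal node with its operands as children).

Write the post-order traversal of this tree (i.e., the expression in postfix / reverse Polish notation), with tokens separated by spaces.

8 1 3 * 6 - * 5 7 + - 4 -

Post-order on an expression tree gives postfix notation: for each operator, emit left operand, right operand, then the operator.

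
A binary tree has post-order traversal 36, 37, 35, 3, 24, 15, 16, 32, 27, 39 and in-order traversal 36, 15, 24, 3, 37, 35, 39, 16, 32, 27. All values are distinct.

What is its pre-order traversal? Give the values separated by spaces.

39 15 36 24 3 35 37 27 32 16

The last element of post-order is the root; it splits in-order into left and right subtrees.
Root 39: left subtree has 6 nodes {36, 15, 24, 3, 37, 35}, right has 3 {16, 32, 27}.
  Root 15: left subtree has 1 node {36}, right has 4 {24, 3, 37, 35}.
    Root 24: left subtree has 0 nodes { }, right has 3 {3, 37, 35}.
      Root 3: left subtree has 0 nodes { }, right has 2 {37, 35}.
        Root 35: left subtree has 1 node {37}, right has 0 { }.
  Root 27: left subtree has 2 nodes {16, 32}, right has 0 { }.
    Root 32: left subtree has 1 node {16}, right has 0 { }.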